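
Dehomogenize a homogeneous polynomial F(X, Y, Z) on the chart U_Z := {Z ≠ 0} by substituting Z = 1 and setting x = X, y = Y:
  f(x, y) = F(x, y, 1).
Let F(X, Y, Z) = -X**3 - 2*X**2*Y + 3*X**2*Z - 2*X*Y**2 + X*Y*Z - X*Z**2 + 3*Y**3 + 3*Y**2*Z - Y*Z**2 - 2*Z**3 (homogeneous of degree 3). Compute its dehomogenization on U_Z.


f(x, y) = -x**3 - 2*x**2*y + 3*x**2 - 2*x*y**2 + x*y - x + 3*y**3 + 3*y**2 - y - 2

On U_Z we set Z = 1. Each monomial c·X^i·Y^j·Z^k in F becomes c·x^i·y^j·1^k = c·x^i·y^j.
Substituting Z = 1: F(X, Y, 1) = -x**3 - 2*x**2*y + 3*x**2 - 2*x*y**2 + x*y - x + 3*y**3 + 3*y**2 - y - 2.
Note: deg(f) ≤ deg(F) = 3; strict inequality happens when F is divisible by Z (lost terms).


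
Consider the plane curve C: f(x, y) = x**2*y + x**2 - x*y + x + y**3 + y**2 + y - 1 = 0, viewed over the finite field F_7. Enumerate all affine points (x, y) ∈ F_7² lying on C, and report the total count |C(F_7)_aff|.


Affine F_7-points: {(0, 5), (1, 6), (3, 4), (3, 5), (6, 4)}; count = 5.

For each of the 49 pairs (x, y) ∈ F_7², evaluate f(x, y) mod 7. Record the zeros.
  x = 0: [0↦6, 1↦2, 2↦6, 3↦3, 4↦6, 5↦0, 6↦5]  zeros at y ∈ {5}
  x = 1: [0↦1, 1↦4, 2↦1, 3↦5, 4↦1, 5↦2, 6↦0]  zeros at y ∈ {6}
  x = 2: [0↦5, 1↦3, 2↦2, 3↦1, 4↦6, 5↦2, 6↦2]  zeros at y ∈ ∅
  x = 3: [0↦4, 1↦6, 2↦2, 3↦5, 4↦0, 5↦0, 6↦4]  zeros at y ∈ {4, 5}
  x = 4: [0↦5, 1↦6, 2↦1, 3↦3, 4↦4, 5↦3, 6↦6]  zeros at y ∈ ∅
  x = 5: [0↦1, 1↦3, 2↦6, 3↦2, 4↦4, 5↦4, 6↦1]  zeros at y ∈ ∅
  x = 6: [0↦6, 1↦4, 2↦3, 3↦2, 4↦0, 5↦3, 6↦3]  zeros at y ∈ {4}
Collecting zeros: affine points = {(0, 5), (1, 6), (3, 4), (3, 5), (6, 4)}.
Total count |C(F_7)_aff| = 5.


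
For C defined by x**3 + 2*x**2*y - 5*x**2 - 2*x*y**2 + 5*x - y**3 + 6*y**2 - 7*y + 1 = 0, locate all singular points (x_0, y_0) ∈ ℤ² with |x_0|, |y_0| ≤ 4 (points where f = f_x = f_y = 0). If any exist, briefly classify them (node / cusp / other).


Singular points: {(1, 1)}; classification: cusp.

Compute partial derivatives:
  f_x = 3*x**2 + 4*x*y - 10*x - 2*y**2 + 5.
  f_y = 2*x**2 - 4*x*y - 3*y**2 + 12*y - 7.
Scan x_0 ∈ {−4, ..., 4}. For each x_0, f_y(x_0, y) is a polynomial in y; find its integer roots y ∈ {−4, ..., 4}, then test f_x and f at those candidates.
  x = -4: f_y(-4, y) = -3*y**2 + 28*y + 25; no integer root y with |y| ≤ 4.
  x = -3: f_y(-3, y) = -3*y**2 + 24*y + 11; no integer root y with |y| ≤ 4.
  x = -2: f_y(-2, y) = -3*y**2 + 20*y + 1; no integer root y with |y| ≤ 4.
  x = -1: f_y(-1, y) = -3*y**2 + 16*y - 5; no integer root y with |y| ≤ 4.
  x = 0: f_y(0, y) = -3*y**2 + 12*y - 7; no integer root y with |y| ≤ 4.
  x = 1: f_y(1, y) = -3*y**2 + 8*y - 5; vanishes at y ∈ {1}. (1, 1): f_x = 0, f = 0 — SINGULAR.
  x = 2: f_y(2, y) = -3*y**2 + 4*y + 1; no integer root y with |y| ≤ 4.
  x = 3: f_y(3, y) = 11 - 3*y**2; no integer root y with |y| ≤ 4.
  x = 4: f_y(4, y) = -3*y**2 - 4*y + 25; no integer root y with |y| ≤ 4.
Only singular point on the grid: (1, 1).
Classify: substitute x = 1 + u, y = 1 + v and expand: f = u**3 + 2*u**2*v - 2*u*v**2 - v**3 + v**2.
No constant or linear terms (consistent with a singular point). Quadratic part: v**2. Cubic part: u**3 + 2*u**2*v - 2*u*v**2 - v**3.
The quadratic part v**2 is a perfect square, so there is a single (double) tangent line v = 0, i.e. y = 1. Restricting the cubic part to that line (v = 0) leaves u**3 ≠ 0, so f is not divisible by v and the branch is v² ≈ -u**3 to lowest order — this is a cusp.
Classification: cusp.


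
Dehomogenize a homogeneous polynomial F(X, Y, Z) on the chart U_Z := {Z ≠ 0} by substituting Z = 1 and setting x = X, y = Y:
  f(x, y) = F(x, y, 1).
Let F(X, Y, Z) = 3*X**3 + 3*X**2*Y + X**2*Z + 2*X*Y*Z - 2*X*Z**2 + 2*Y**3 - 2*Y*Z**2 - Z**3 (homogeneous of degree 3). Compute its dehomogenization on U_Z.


f(x, y) = 3*x**3 + 3*x**2*y + x**2 + 2*x*y - 2*x + 2*y**3 - 2*y - 1

On U_Z we set Z = 1. Each monomial c·X^i·Y^j·Z^k in F becomes c·x^i·y^j·1^k = c·x^i·y^j.
Substituting Z = 1: F(X, Y, 1) = 3*x**3 + 3*x**2*y + x**2 + 2*x*y - 2*x + 2*y**3 - 2*y - 1.
Note: deg(f) ≤ deg(F) = 3; strict inequality happens when F is divisible by Z (lost terms).


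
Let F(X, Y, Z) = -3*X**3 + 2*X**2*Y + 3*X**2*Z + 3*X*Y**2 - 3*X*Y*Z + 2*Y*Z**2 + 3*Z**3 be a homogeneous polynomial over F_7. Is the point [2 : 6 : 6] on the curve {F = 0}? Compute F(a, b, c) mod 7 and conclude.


F(2,6,6) ≡ 0 (mod 7); P is on the curve.

Evaluate F(2, 6, 6) term-by-term (mod 7).
  -3*X**3 ↦ -3·8·1·1 = -24
  2*X**2*Y ↦ 2·4·6·1 = 48
  3*X**2*Z ↦ 3·4·1·6 = 72
  3*X*Y**2 ↦ 3·2·36·1 = 216
  -3*X*Y*Z ↦ -3·2·6·6 = -216
  2*Y*Z**2 ↦ 2·1·6·36 = 432
  3*Z**3 ↦ 3·1·1·216 = 648
Sum: F(2, 6, 6) = (-24) + (48) + (72) + (216) + (-216) + (432) + (648) = 1176.
Reducing mod 7: 1176 ≡ 0 (mod 7).
Since F(a, b, c) ≡ 0 (mod 7), P lies on the curve.


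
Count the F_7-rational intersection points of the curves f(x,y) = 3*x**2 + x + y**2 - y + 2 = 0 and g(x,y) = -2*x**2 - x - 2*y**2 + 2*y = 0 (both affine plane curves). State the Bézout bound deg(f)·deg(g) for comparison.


Common zeros: ∅; count = 0; Bézout bound = 4.

deg(f) = 2, deg(g) = 2, so Bézout bound = 4.
Scan x ∈ F_7. For each x, list the y ∈ F_7 with f(x, y) ≡ 0 and those with g(x, y) ≡ 0 (mod 7); the common zeros in that column are the intersection.
  x = 0: f ≡ 0 at y ∈ {4}; g ≡ 0 at y ∈ {0, 1}; common: ∅.
  x = 1: f ≡ 0 at y ∈ ∅; g ≡ 0 at y ∈ {2, 6}; common: ∅.
  x = 2: f ≡ 0 at y ∈ {4}; g ≡ 0 at y ∈ {2, 6}; common: ∅.
  x = 3: f ≡ 0 at y ∈ ∅; g ≡ 0 at y ∈ {0, 1}; common: ∅.
  x = 4: f ≡ 0 at y ∈ {2, 6}; g ≡ 0 at y ∈ ∅; common: ∅.
  x = 5: f ≡ 0 at y ∈ {2, 6}; g ≡ 0 at y ∈ ∅; common: ∅.
  x = 6: f ≡ 0 at y ∈ ∅; g ≡ 0 at y ∈ ∅; common: ∅.
Collecting: common zeros = ∅, so the count is 0.
Comparison with the Bézout bound: 0 ≤ 4 = deg(f)·deg(g), as expected for curves with no common component (the affine F_7-count falls short of the bound because intersections may lie at infinity, over extension fields, or carry multiplicity).


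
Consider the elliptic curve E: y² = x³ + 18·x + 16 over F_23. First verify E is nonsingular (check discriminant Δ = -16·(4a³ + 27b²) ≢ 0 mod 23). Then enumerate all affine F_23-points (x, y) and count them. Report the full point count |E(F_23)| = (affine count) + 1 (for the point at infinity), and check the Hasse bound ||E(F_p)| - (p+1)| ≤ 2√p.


Affine points = {(0, 4), (0, 19), (1, 9), (1, 14), (5, 1), (5, 22), (6, 8), (6, 15), (7, 5), (7, 18), (10, 0), (11, 2), (11, 21), (13, 3), (13, 20), (15, 2), (15, 21), (18, 10), (18, 13), (19, 8), (19, 15), (20, 2), (20, 21), (21, 8), (21, 15)}; affine count = 25; |E(F_23)| = 26.

Discriminant check: Δ ∝ 4a³ + 27b² = 4·18³ + 27·16² = 4·5832 + 27·256 ≡ 18 (mod 23). Nonzero ⇒ E is nonsingular.
For each x ∈ F_23, compute rhs = x³ + 18·x + 16 mod 23, then count y ∈ F_23 with y² ≡ rhs.
  x = 0: rhs = 16, matching y values: 4, 19 (2 points).
  x = 1: rhs = 12, matching y values: 9, 14 (2 points).
  x = 2: rhs = 14, matching y values: none (0 points).
  x = 3: rhs = 5, matching y values: none (0 points).
  x = 4: rhs = 14, matching y values: none (0 points).
  x = 5: rhs = 1, matching y values: 1, 22 (2 points).
  x = 6: rhs = 18, matching y values: 8, 15 (2 points).
  x = 7: rhs = 2, matching y values: 5, 18 (2 points).
  x = 8: rhs = 5, matching y values: none (0 points).
  x = 9: rhs = 10, matching y values: none (0 points).
  x = 10: rhs = 0, matching y values: 0 (1 points).
  x = 11: rhs = 4, matching y values: 2, 21 (2 points).
  x = 12: rhs = 5, matching y values: none (0 points).
  x = 13: rhs = 9, matching y values: 3, 20 (2 points).
  x = 14: rhs = 22, matching y values: none (0 points).
  x = 15: rhs = 4, matching y values: 2, 21 (2 points).
  x = 16: rhs = 7, matching y values: none (0 points).
  x = 17: rhs = 14, matching y values: none (0 points).
  x = 18: rhs = 8, matching y values: 10, 13 (2 points).
  x = 19: rhs = 18, matching y values: 8, 15 (2 points).
  x = 20: rhs = 4, matching y values: 2, 21 (2 points).
  x = 21: rhs = 18, matching y values: 8, 15 (2 points).
  x = 22: rhs = 20, matching y values: none (0 points).
Total affine count: 25.
Full point count |E(F_23)| = 25 + 1 = 26.
Hasse bound: |26 − (23+1)| = |2| = 2 ≤ 2√23 ≈ 9.5917 ✓.


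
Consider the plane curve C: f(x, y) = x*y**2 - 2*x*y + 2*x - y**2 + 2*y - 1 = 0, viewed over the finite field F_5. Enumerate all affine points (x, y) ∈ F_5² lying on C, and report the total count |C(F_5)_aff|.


Affine F_5-points: {(0, 1), (3, 0), (3, 2)}; count = 3.

For each of the 25 pairs (x, y) ∈ F_5², evaluate f(x, y) mod 5. Record the zeros.
  x = 0: [0↦4, 1↦0, 2↦4, 3↦1, 4↦1]  zeros at y ∈ {1}
  x = 1: [0↦1, 1↦1, 2↦1, 3↦1, 4↦1]  zeros at y ∈ ∅
  x = 2: [0↦3, 1↦2, 2↦3, 3↦1, 4↦1]  zeros at y ∈ ∅
  x = 3: [0↦0, 1↦3, 2↦0, 3↦1, 4↦1]  zeros at y ∈ {0, 2}
  x = 4: [0↦2, 1↦4, 2↦2, 3↦1, 4↦1]  zeros at y ∈ ∅
Collecting zeros: affine points = {(0, 1), (3, 0), (3, 2)}.
Total count |C(F_5)_aff| = 3.


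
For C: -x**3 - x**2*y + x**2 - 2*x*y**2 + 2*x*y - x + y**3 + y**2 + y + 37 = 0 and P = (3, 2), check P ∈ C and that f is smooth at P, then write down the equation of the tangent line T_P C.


Tangent line at P: -38*x - 10*y + 134 = 0.

Step 1: f(3, 2) = 0, so P lies on C.
Step 2: partial derivatives
  f_x(x, y) = -3*x**2 - 2*x*y + 2*x - 2*y**2 + 2*y - 1, f_y(x, y) = -x**2 - 4*x*y + 2*x + 3*y**2 + 2*y + 1.
  f_x(P) = -38, f_y(P) = -10 (gradient nonzero, so P is smooth).
Step 3: tangent line at P: -38·(x − 3) + -10·(y − 2) = 0.
Expanding: -38*x - 10*y + 134 = 0.


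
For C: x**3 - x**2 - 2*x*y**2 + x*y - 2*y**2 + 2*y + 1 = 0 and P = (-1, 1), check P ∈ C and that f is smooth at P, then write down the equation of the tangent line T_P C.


Tangent line at P: 4*x + y + 3 = 0.

Step 1: f(-1, 1) = 0, so P lies on C.
Step 2: partial derivatives
  f_x(x, y) = 3*x**2 - 2*x - 2*y**2 + y, f_y(x, y) = -4*x*y + x - 4*y + 2.
  f_x(P) = 4, f_y(P) = 1 (gradient nonzero, so P is smooth).
Step 3: tangent line at P: 4·(x − -1) + 1·(y − 1) = 0.
Expanding: 4*x + y + 3 = 0.


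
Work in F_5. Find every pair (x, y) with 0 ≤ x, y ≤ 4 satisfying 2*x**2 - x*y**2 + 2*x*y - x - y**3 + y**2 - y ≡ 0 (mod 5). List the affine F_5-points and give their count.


Affine F_5-points: {(0, 0), (1, 2), (2, 2), (3, 0), (3, 3), (4, 3)}; count = 6.

For each of the 25 pairs (x, y) ∈ F_5², evaluate f(x, y) mod 5. Record the zeros.
  x = 0: [0↦0, 1↦4, 2↦4, 3↦4, 4↦3]  zeros at y ∈ {0}
  x = 1: [0↦1, 1↦1, 2↦0, 3↦2, 4↦1]  zeros at y ∈ {2}
  x = 2: [0↦1, 1↦2, 2↦0, 3↦4, 4↦3]  zeros at y ∈ {2}
  x = 3: [0↦0, 1↦2, 2↦4, 3↦0, 4↦4]  zeros at y ∈ {0, 3}
  x = 4: [0↦3, 1↦1, 2↦2, 3↦0, 4↦4]  zeros at y ∈ {3}
Collecting zeros: affine points = {(0, 0), (1, 2), (2, 2), (3, 0), (3, 3), (4, 3)}.
Total count |C(F_5)_aff| = 6.


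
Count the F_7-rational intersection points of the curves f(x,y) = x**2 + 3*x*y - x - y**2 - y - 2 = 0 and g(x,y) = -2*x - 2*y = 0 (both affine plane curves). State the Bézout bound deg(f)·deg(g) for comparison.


Common zeros: {(2, 5), (5, 2)}; count = 2; Bézout bound = 2.

deg(f) = 2, deg(g) = 1, so Bézout bound = 2.
Scan x ∈ F_7. For each x, list the y ∈ F_7 with f(x, y) ≡ 0 and those with g(x, y) ≡ 0 (mod 7); the common zeros in that column are the intersection.
  x = 0: f ≡ 0 at y ∈ {3}; g ≡ 0 at y ∈ {0}; common: ∅.
  x = 1: f ≡ 0 at y ∈ ∅; g ≡ 0 at y ∈ {6}; common: ∅.
  x = 2: f ≡ 0 at y ∈ {0, 5}; g ≡ 0 at y ∈ {5}; common: {5}.
  x = 3: f ≡ 0 at y ∈ ∅; g ≡ 0 at y ∈ {4}; common: ∅.
  x = 4: f ≡ 0 at y ∈ {2}; g ≡ 0 at y ∈ {3}; common: ∅.
  x = 5: f ≡ 0 at y ∈ {2, 5}; g ≡ 0 at y ∈ {2}; common: {2}.
  x = 6: f ≡ 0 at y ∈ {0, 3}; g ≡ 0 at y ∈ {1}; common: ∅.
Collecting: common zeros = {(2, 5), (5, 2)}, so the count is 2.
Comparison with the Bézout bound: 2 ≤ 2 = deg(f)·deg(g), as expected for curves with no common component (the bound is attained).


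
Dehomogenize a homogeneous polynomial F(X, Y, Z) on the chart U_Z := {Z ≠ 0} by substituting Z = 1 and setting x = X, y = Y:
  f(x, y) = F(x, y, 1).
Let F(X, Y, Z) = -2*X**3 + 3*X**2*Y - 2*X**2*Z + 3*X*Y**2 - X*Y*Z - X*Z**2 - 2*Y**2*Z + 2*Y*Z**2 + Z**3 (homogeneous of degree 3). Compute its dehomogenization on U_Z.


f(x, y) = -2*x**3 + 3*x**2*y - 2*x**2 + 3*x*y**2 - x*y - x - 2*y**2 + 2*y + 1

On U_Z we set Z = 1. Each monomial c·X^i·Y^j·Z^k in F becomes c·x^i·y^j·1^k = c·x^i·y^j.
Substituting Z = 1: F(X, Y, 1) = -2*x**3 + 3*x**2*y - 2*x**2 + 3*x*y**2 - x*y - x - 2*y**2 + 2*y + 1.
Note: deg(f) ≤ deg(F) = 3; strict inequality happens when F is divisible by Z (lost terms).


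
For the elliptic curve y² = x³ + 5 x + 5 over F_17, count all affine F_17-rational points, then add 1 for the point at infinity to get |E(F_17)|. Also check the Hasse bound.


Affine points = {(3, 8), (3, 9), (4, 2), (4, 15), (5, 6), (5, 11), (6, 8), (6, 9), (7, 3), (7, 14), (8, 8), (8, 9), (10, 1), (10, 16), (12, 5), (12, 12), (15, 2), (15, 15), (16, 4), (16, 13)}; affine count = 20; |E(F_17)| = 21.

Discriminant check: Δ ∝ 4a³ + 27b² = 4·5³ + 27·5² = 4·125 + 27·25 ≡ 2 (mod 17). Nonzero ⇒ E is nonsingular.
For each x ∈ F_17, compute rhs = x³ + 5·x + 5 mod 17, then count y ∈ F_17 with y² ≡ rhs.
  x = 0: rhs = 5, matching y values: none (0 points).
  x = 1: rhs = 11, matching y values: none (0 points).
  x = 2: rhs = 6, matching y values: none (0 points).
  x = 3: rhs = 13, matching y values: 8, 9 (2 points).
  x = 4: rhs = 4, matching y values: 2, 15 (2 points).
  x = 5: rhs = 2, matching y values: 6, 11 (2 points).
  x = 6: rhs = 13, matching y values: 8, 9 (2 points).
  x = 7: rhs = 9, matching y values: 3, 14 (2 points).
  x = 8: rhs = 13, matching y values: 8, 9 (2 points).
  x = 9: rhs = 14, matching y values: none (0 points).
  x = 10: rhs = 1, matching y values: 1, 16 (2 points).
  x = 11: rhs = 14, matching y values: none (0 points).
  x = 12: rhs = 8, matching y values: 5, 12 (2 points).
  x = 13: rhs = 6, matching y values: none (0 points).
  x = 14: rhs = 14, matching y values: none (0 points).
  x = 15: rhs = 4, matching y values: 2, 15 (2 points).
  x = 16: rhs = 16, matching y values: 4, 13 (2 points).
Total affine count: 20.
Full point count |E(F_17)| = 20 + 1 = 21.
Hasse bound: |21 − (17+1)| = |3| = 3 ≤ 2√17 ≈ 8.2462 ✓.


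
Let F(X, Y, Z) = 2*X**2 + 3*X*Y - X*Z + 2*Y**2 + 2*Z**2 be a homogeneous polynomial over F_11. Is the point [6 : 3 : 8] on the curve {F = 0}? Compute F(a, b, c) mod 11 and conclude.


F(6,3,8) ≡ 4 (mod 11); P is NOT on the curve.

Evaluate F(6, 3, 8) term-by-term (mod 11).
  2*X**2 ↦ 2·36·1·1 = 72
  3*X*Y ↦ 3·6·3·1 = 54
  -X*Z ↦ -1·6·1·8 = -48
  2*Y**2 ↦ 2·1·9·1 = 18
  2*Z**2 ↦ 2·1·1·64 = 128
Sum: F(6, 3, 8) = (72) + (54) + (-48) + (18) + (128) = 224.
Reducing mod 11: 224 ≡ 4 (mod 11).
Since F(a, b, c) ≡ 4 ≠ 0 (mod 11), P does NOT lie on the curve.


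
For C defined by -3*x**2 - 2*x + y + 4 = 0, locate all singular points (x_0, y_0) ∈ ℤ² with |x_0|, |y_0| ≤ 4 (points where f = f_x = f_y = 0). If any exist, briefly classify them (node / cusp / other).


No singular points in the scanned grid; C is smooth there.

Compute partial derivatives:
  f_x = -6*x - 2.
  f_y = 1.
f_y = 1 is a nonzero constant, so f_y never vanishes: no point (x, y) can satisfy f = f_x = f_y = 0. In particular no (x, y) ∈ {−4, ..., 4}² is singular; the curve is smooth.


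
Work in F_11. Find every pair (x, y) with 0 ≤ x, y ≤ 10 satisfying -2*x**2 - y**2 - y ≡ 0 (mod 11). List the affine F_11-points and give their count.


Affine F_11-points: {(0, 0), (0, 10), (1, 4), (1, 6), (4, 3), (4, 7), (7, 3), (7, 7), (10, 4), (10, 6)}; count = 10.

For each of the 121 pairs (x, y) ∈ F_11², evaluate f(x, y) mod 11. Record the zeros.
  x = 0: [0↦0, 1↦9, 2↦5, 3↦10, 4↦2, 5↦3, 6↦2, 7↦10, 8↦5, 9↦9, 10↦0]  zeros at y ∈ {0, 10}
  x = 1: [0↦9, 1↦7, 2↦3, 3↦8, 4↦0, 5↦1, 6↦0, 7↦8, 8↦3, 9↦7, 10↦9]  zeros at y ∈ {4, 6}
  x = 2: [0↦3, 1↦1, 2↦8, 3↦2, 4↦5, 5↦6, 6↦5, 7↦2, 8↦8, 9↦1, 10↦3]  zeros at y ∈ ∅
  x = 3: [0↦4, 1↦2, 2↦9, 3↦3, 4↦6, 5↦7, 6↦6, 7↦3, 8↦9, 9↦2, 10↦4]  zeros at y ∈ ∅
  x = 4: [0↦1, 1↦10, 2↦6, 3↦0, 4↦3, 5↦4, 6↦3, 7↦0, 8↦6, 9↦10, 10↦1]  zeros at y ∈ {3, 7}
  x = 5: [0↦5, 1↦3, 2↦10, 3↦4, 4↦7, 5↦8, 6↦7, 7↦4, 8↦10, 9↦3, 10↦5]  zeros at y ∈ ∅
  x = 6: [0↦5, 1↦3, 2↦10, 3↦4, 4↦7, 5↦8, 6↦7, 7↦4, 8↦10, 9↦3, 10↦5]  zeros at y ∈ ∅
  x = 7: [0↦1, 1↦10, 2↦6, 3↦0, 4↦3, 5↦4, 6↦3, 7↦0, 8↦6, 9↦10, 10↦1]  zeros at y ∈ {3, 7}
  x = 8: [0↦4, 1↦2, 2↦9, 3↦3, 4↦6, 5↦7, 6↦6, 7↦3, 8↦9, 9↦2, 10↦4]  zeros at y ∈ ∅
  x = 9: [0↦3, 1↦1, 2↦8, 3↦2, 4↦5, 5↦6, 6↦5, 7↦2, 8↦8, 9↦1, 10↦3]  zeros at y ∈ ∅
  x = 10: [0↦9, 1↦7, 2↦3, 3↦8, 4↦0, 5↦1, 6↦0, 7↦8, 8↦3, 9↦7, 10↦9]  zeros at y ∈ {4, 6}
Collecting zeros: affine points = {(0, 0), (0, 10), (1, 4), (1, 6), (4, 3), (4, 7), (7, 3), (7, 7), (10, 4), (10, 6)}.
Total count |C(F_11)_aff| = 10.


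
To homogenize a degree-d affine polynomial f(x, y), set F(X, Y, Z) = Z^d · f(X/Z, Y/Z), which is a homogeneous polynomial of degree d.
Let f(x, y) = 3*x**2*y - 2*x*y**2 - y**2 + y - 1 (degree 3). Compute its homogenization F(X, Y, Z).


F(X, Y, Z) = 3*X**2*Y - 2*X*Y**2 - Y**2*Z + Y*Z**2 - Z**3

deg(f) = 3.
Substitute x = X/Z, y = Y/Z into f, then multiply by Z^3.
  monomial 3·x^2·y^1 ↦ 3·X^2·Y^1·Z^0.
  monomial -2·x^1·y^2 ↦ -2·X^1·Y^2·Z^0.
  monomial -1·x^0·y^2 ↦ -1·X^0·Y^2·Z^1.
  monomial 1·x^0·y^1 ↦ 1·X^0·Y^1·Z^2.
  monomial -1·x^0·y^0 ↦ -1·X^0·Y^0·Z^3.
Collecting: F(X, Y, Z) = 3*X**2*Y - 2*X*Y**2 - Y**2*Z + Y*Z**2 - Z**3.


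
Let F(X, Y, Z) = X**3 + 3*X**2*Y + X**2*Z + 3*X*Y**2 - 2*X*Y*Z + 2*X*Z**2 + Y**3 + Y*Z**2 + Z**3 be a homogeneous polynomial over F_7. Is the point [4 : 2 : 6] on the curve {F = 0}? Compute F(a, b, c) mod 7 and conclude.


F(4,2,6) ≡ 1 (mod 7); P is NOT on the curve.

Evaluate F(4, 2, 6) term-by-term (mod 7).
  X**3 ↦ 1·64·1·1 = 64
  3*X**2*Y ↦ 3·16·2·1 = 96
  X**2*Z ↦ 1·16·1·6 = 96
  3*X*Y**2 ↦ 3·4·4·1 = 48
  -2*X*Y*Z ↦ -2·4·2·6 = -96
  2*X*Z**2 ↦ 2·4·1·36 = 288
  Y**3 ↦ 1·1·8·1 = 8
  Y*Z**2 ↦ 1·1·2·36 = 72
  Z**3 ↦ 1·1·1·216 = 216
Sum: F(4, 2, 6) = (64) + (96) + (96) + (48) + (-96) + (288) + (8) + (72) + (216) = 792.
Reducing mod 7: 792 ≡ 1 (mod 7).
Since F(a, b, c) ≡ 1 ≠ 0 (mod 7), P does NOT lie on the curve.


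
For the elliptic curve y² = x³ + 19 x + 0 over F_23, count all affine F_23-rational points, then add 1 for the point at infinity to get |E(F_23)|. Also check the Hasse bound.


Affine points = {(0, 0), (2, 0), (4, 5), (4, 18), (5, 6), (5, 17), (6, 10), (6, 13), (7, 4), (7, 19), (9, 7), (9, 16), (12, 1), (12, 22), (13, 11), (13, 12), (15, 7), (15, 16), (20, 10), (20, 13), (21, 0), (22, 7), (22, 16)}; affine count = 23; |E(F_23)| = 24.

Discriminant check: Δ ∝ 4a³ + 27b² = 4·19³ + 27·0² = 4·6859 + 27·0 ≡ 20 (mod 23). Nonzero ⇒ E is nonsingular.
For each x ∈ F_23, compute rhs = x³ + 19·x + 0 mod 23, then count y ∈ F_23 with y² ≡ rhs.
  x = 0: rhs = 0, matching y values: 0 (1 points).
  x = 1: rhs = 20, matching y values: none (0 points).
  x = 2: rhs = 0, matching y values: 0 (1 points).
  x = 3: rhs = 15, matching y values: none (0 points).
  x = 4: rhs = 2, matching y values: 5, 18 (2 points).
  x = 5: rhs = 13, matching y values: 6, 17 (2 points).
  x = 6: rhs = 8, matching y values: 10, 13 (2 points).
  x = 7: rhs = 16, matching y values: 4, 19 (2 points).
  x = 8: rhs = 20, matching y values: none (0 points).
  x = 9: rhs = 3, matching y values: 7, 16 (2 points).
  x = 10: rhs = 17, matching y values: none (0 points).
  x = 11: rhs = 22, matching y values: none (0 points).
  x = 12: rhs = 1, matching y values: 1, 22 (2 points).
  x = 13: rhs = 6, matching y values: 11, 12 (2 points).
  x = 14: rhs = 20, matching y values: none (0 points).
  x = 15: rhs = 3, matching y values: 7, 16 (2 points).
  x = 16: rhs = 7, matching y values: none (0 points).
  x = 17: rhs = 15, matching y values: none (0 points).
  x = 18: rhs = 10, matching y values: none (0 points).
  x = 19: rhs = 21, matching y values: none (0 points).
  x = 20: rhs = 8, matching y values: 10, 13 (2 points).
  x = 21: rhs = 0, matching y values: 0 (1 points).
  x = 22: rhs = 3, matching y values: 7, 16 (2 points).
Total affine count: 23.
Full point count |E(F_23)| = 23 + 1 = 24.
Hasse bound: |24 − (23+1)| = |0| = 0 ≤ 2√23 ≈ 9.5917 ✓.


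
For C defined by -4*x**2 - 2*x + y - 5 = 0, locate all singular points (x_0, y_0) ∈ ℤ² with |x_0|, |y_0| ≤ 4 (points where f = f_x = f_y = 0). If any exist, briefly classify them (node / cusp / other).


No singular points in the scanned grid; C is smooth there.

Compute partial derivatives:
  f_x = -8*x - 2.
  f_y = 1.
f_y = 1 is a nonzero constant, so f_y never vanishes: no point (x, y) can satisfy f = f_x = f_y = 0. In particular no (x, y) ∈ {−4, ..., 4}² is singular; the curve is smooth.


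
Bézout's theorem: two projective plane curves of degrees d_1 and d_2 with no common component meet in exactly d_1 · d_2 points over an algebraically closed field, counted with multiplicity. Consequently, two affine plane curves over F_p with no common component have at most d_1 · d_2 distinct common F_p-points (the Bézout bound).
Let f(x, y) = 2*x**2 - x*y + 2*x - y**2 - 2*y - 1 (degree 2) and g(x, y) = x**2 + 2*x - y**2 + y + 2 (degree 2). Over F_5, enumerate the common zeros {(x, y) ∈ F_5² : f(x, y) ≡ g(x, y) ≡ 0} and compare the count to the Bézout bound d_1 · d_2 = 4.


Common zeros: {(0, 4)}; count = 1; Bézout bound = 4.

deg(f) = 2, deg(g) = 2, so Bézout bound = 4.
Scan x ∈ F_5. For each x, list the y ∈ F_5 with f(x, y) ≡ 0 and those with g(x, y) ≡ 0 (mod 5); the common zeros in that column are the intersection.
  x = 0: f ≡ 0 at y ∈ {4}; g ≡ 0 at y ∈ {2, 4}; common: {4}.
  x = 1: f ≡ 0 at y ∈ {3, 4}; g ≡ 0 at y ∈ {0, 1}; common: ∅.
  x = 2: f ≡ 0 at y ∈ {3}; g ≡ 0 at y ∈ {0, 1}; common: ∅.
  x = 3: f ≡ 0 at y ∈ ∅; g ≡ 0 at y ∈ {2, 4}; common: ∅.
  x = 4: f ≡ 0 at y ∈ ∅; g ≡ 0 at y ∈ {3}; common: ∅.
Collecting: common zeros = {(0, 4)}, so the count is 1.
Comparison with the Bézout bound: 1 ≤ 4 = deg(f)·deg(g), as expected for curves with no common component (the affine F_5-count falls short of the bound because intersections may lie at infinity, over extension fields, or carry multiplicity).


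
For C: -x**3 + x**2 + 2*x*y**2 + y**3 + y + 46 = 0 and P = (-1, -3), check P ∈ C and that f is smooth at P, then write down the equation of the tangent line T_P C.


Tangent line at P: 13*x + 40*y + 133 = 0.

Step 1: f(-1, -3) = 0, so P lies on C.
Step 2: partial derivatives
  f_x(x, y) = -3*x**2 + 2*x + 2*y**2, f_y(x, y) = 4*x*y + 3*y**2 + 1.
  f_x(P) = 13, f_y(P) = 40 (gradient nonzero, so P is smooth).
Step 3: tangent line at P: 13·(x − -1) + 40·(y − -3) = 0.
Expanding: 13*x + 40*y + 133 = 0.


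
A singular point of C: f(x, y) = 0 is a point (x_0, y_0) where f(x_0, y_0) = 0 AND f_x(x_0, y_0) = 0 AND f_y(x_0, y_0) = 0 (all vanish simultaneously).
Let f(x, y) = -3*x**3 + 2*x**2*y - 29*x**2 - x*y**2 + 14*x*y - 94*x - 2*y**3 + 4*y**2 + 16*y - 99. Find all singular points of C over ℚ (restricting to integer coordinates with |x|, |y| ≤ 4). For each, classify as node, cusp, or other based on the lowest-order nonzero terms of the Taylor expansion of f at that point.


Singular points: {(-3, 1)}; classification: cusp.

Compute partial derivatives:
  f_x = -9*x**2 + 4*x*y - 58*x - y**2 + 14*y - 94.
  f_y = 2*x**2 - 2*x*y + 14*x - 6*y**2 + 8*y + 16.
Scan x_0 ∈ {−4, ..., 4}. For each x_0, f_y(x_0, y) is a polynomial in y; find its integer roots y ∈ {−4, ..., 4}, then test f_x and f at those candidates.
  x = -4: f_y(-4, y) = -6*y**2 + 16*y - 8; vanishes at y ∈ {2}. (-4, 2): f_x = -14 ≠ 0.
  x = -3: f_y(-3, y) = -6*y**2 + 14*y - 8; vanishes at y ∈ {1}. (-3, 1): f_x = 0, f = 0 — SINGULAR.
  x = -2: f_y(-2, y) = -6*y**2 + 12*y - 4; no integer root y with |y| ≤ 4.
  x = -1: f_y(-1, y) = -6*y**2 + 10*y + 4; vanishes at y ∈ {2}. (-1, 2): f_x = -29 ≠ 0.
  x = 0: f_y(0, y) = -6*y**2 + 8*y + 16; no integer root y with |y| ≤ 4.
  x = 1: f_y(1, y) = -6*y**2 + 6*y + 32; no integer root y with |y| ≤ 4.
  x = 2: f_y(2, y) = -6*y**2 + 4*y + 52; no integer root y with |y| ≤ 4.
  x = 3: f_y(3, y) = -6*y**2 + 2*y + 76; no integer root y with |y| ≤ 4.
  x = 4: f_y(4, y) = 104 - 6*y**2; no integer root y with |y| ≤ 4.
Only singular point on the grid: (-3, 1).
Classify: substitute x = -3 + u, y = 1 + v and expand: f = -3*u**3 + 2*u**2*v - u*v**2 - 2*v**3 + v**2.
No constant or linear terms (consistent with a singular point). Quadratic part: v**2. Cubic part: -3*u**3 + 2*u**2*v - u*v**2 - 2*v**3.
The quadratic part v**2 is a perfect square, so there is a single (double) tangent line v = 0, i.e. y = 1. Restricting the cubic part to that line (v = 0) leaves -3*u**3 ≠ 0, so f is not divisible by v and the branch is v² ≈ 3*u**3 to lowest order — this is a cusp.
Classification: cusp.


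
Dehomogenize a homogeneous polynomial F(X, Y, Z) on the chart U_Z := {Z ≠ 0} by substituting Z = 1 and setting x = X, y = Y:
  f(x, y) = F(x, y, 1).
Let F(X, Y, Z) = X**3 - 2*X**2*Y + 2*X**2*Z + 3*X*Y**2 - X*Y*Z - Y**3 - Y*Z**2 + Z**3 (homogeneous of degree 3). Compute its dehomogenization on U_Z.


f(x, y) = x**3 - 2*x**2*y + 2*x**2 + 3*x*y**2 - x*y - y**3 - y + 1

On U_Z we set Z = 1. Each monomial c·X^i·Y^j·Z^k in F becomes c·x^i·y^j·1^k = c·x^i·y^j.
Substituting Z = 1: F(X, Y, 1) = x**3 - 2*x**2*y + 2*x**2 + 3*x*y**2 - x*y - y**3 - y + 1.
Note: deg(f) ≤ deg(F) = 3; strict inequality happens when F is divisible by Z (lost terms).


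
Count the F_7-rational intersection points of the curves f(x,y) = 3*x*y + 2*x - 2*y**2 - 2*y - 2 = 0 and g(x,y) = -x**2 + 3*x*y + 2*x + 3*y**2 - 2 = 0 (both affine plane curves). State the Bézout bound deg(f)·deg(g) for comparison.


Common zeros: {(2, 4), (3, 3), (5, 4)}; count = 3; Bézout bound = 4.

deg(f) = 2, deg(g) = 2, so Bézout bound = 4.
Scan x ∈ F_7. For each x, list the y ∈ F_7 with f(x, y) ≡ 0 and those with g(x, y) ≡ 0 (mod 7); the common zeros in that column are the intersection.
  x = 0: f ≡ 0 at y ∈ {2, 4}; g ≡ 0 at y ∈ ∅; common: ∅.
  x = 1: f ≡ 0 at y ∈ {0, 4}; g ≡ 0 at y ∈ {3}; common: ∅.
  x = 2: f ≡ 0 at y ∈ {4, 5}; g ≡ 0 at y ∈ {1, 4}; common: {4}.
  x = 3: f ≡ 0 at y ∈ {3, 4}; g ≡ 0 at y ∈ {1, 3}; common: {3}.
  x = 4: f ≡ 0 at y ∈ {1, 4}; g ≡ 0 at y ∈ ∅; common: ∅.
  x = 5: f ≡ 0 at y ∈ {4, 6}; g ≡ 0 at y ∈ {4, 5}; common: {4}.
  x = 6: f ≡ 0 at y ∈ {4}; g ≡ 0 at y ∈ ∅; common: ∅.
Collecting: common zeros = {(2, 4), (3, 3), (5, 4)}, so the count is 3.
Comparison with the Bézout bound: 3 ≤ 4 = deg(f)·deg(g), as expected for curves with no common component (the affine F_7-count falls short of the bound because intersections may lie at infinity, over extension fields, or carry multiplicity).


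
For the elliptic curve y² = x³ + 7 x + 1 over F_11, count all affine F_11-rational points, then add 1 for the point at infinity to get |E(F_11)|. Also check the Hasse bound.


Affine points = {(0, 1), (0, 10), (1, 3), (1, 8), (2, 1), (2, 10), (3, 4), (3, 7), (4, 4), (4, 7), (9, 1), (9, 10), (10, 2), (10, 9)}; affine count = 14; |E(F_11)| = 15.

Discriminant check: Δ ∝ 4a³ + 27b² = 4·7³ + 27·1² = 4·343 + 27·1 ≡ 2 (mod 11). Nonzero ⇒ E is nonsingular.
For each x ∈ F_11, compute rhs = x³ + 7·x + 1 mod 11, then count y ∈ F_11 with y² ≡ rhs.
  x = 0: rhs = 1, matching y values: 1, 10 (2 points).
  x = 1: rhs = 9, matching y values: 3, 8 (2 points).
  x = 2: rhs = 1, matching y values: 1, 10 (2 points).
  x = 3: rhs = 5, matching y values: 4, 7 (2 points).
  x = 4: rhs = 5, matching y values: 4, 7 (2 points).
  x = 5: rhs = 7, matching y values: none (0 points).
  x = 6: rhs = 6, matching y values: none (0 points).
  x = 7: rhs = 8, matching y values: none (0 points).
  x = 8: rhs = 8, matching y values: none (0 points).
  x = 9: rhs = 1, matching y values: 1, 10 (2 points).
  x = 10: rhs = 4, matching y values: 2, 9 (2 points).
Total affine count: 14.
Full point count |E(F_11)| = 14 + 1 = 15.
Hasse bound: |15 − (11+1)| = |3| = 3 ≤ 2√11 ≈ 6.6332 ✓.


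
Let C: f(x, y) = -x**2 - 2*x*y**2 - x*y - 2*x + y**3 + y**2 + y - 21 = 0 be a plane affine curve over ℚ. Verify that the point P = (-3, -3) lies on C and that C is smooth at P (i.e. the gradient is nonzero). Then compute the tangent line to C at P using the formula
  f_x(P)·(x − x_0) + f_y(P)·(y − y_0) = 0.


Tangent line at P: -11*x - 11*y - 66 = 0.

Step 1: f(-3, -3) = 0, so P lies on C.
Step 2: partial derivatives
  f_x(x, y) = -2*x - 2*y**2 - y - 2, f_y(x, y) = -4*x*y - x + 3*y**2 + 2*y + 1.
  f_x(P) = -11, f_y(P) = -11 (gradient nonzero, so P is smooth).
Step 3: tangent line at P: -11·(x − -3) + -11·(y − -3) = 0.
Expanding: -11*x - 11*y - 66 = 0.


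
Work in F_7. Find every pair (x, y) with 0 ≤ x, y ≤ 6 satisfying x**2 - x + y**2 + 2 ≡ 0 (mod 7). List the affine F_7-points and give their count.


Affine F_7-points: {(4, 0)}; count = 1.

For each of the 49 pairs (x, y) ∈ F_7², evaluate f(x, y) mod 7. Record the zeros.
  x = 0: [0↦2, 1↦3, 2↦6, 3↦4, 4↦4, 5↦6, 6↦3]  zeros at y ∈ ∅
  x = 1: [0↦2, 1↦3, 2↦6, 3↦4, 4↦4, 5↦6, 6↦3]  zeros at y ∈ ∅
  x = 2: [0↦4, 1↦5, 2↦1, 3↦6, 4↦6, 5↦1, 6↦5]  zeros at y ∈ ∅
  x = 3: [0↦1, 1↦2, 2↦5, 3↦3, 4↦3, 5↦5, 6↦2]  zeros at y ∈ ∅
  x = 4: [0↦0, 1↦1, 2↦4, 3↦2, 4↦2, 5↦4, 6↦1]  zeros at y ∈ {0}
  x = 5: [0↦1, 1↦2, 2↦5, 3↦3, 4↦3, 5↦5, 6↦2]  zeros at y ∈ ∅
  x = 6: [0↦4, 1↦5, 2↦1, 3↦6, 4↦6, 5↦1, 6↦5]  zeros at y ∈ ∅
Collecting zeros: affine points = {(4, 0)}.
Total count |C(F_7)_aff| = 1.


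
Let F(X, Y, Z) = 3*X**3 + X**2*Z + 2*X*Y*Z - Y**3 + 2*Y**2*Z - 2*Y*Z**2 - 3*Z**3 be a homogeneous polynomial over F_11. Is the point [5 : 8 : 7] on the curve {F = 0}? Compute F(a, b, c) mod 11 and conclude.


F(5,8,7) ≡ 0 (mod 11); P is on the curve.

Evaluate F(5, 8, 7) term-by-term (mod 11).
  3*X**3 ↦ 3·125·1·1 = 375
  X**2*Z ↦ 1·25·1·7 = 175
  2*X*Y*Z ↦ 2·5·8·7 = 560
  -Y**3 ↦ -1·1·512·1 = -512
  2*Y**2*Z ↦ 2·1·64·7 = 896
  -2*Y*Z**2 ↦ -2·1·8·49 = -784
  -3*Z**3 ↦ -3·1·1·343 = -1029
Sum: F(5, 8, 7) = (375) + (175) + (560) + (-512) + (896) + (-784) + (-1029) = -319.
Reducing mod 11: -319 ≡ 0 (mod 11).
Since F(a, b, c) ≡ 0 (mod 11), P lies on the curve.


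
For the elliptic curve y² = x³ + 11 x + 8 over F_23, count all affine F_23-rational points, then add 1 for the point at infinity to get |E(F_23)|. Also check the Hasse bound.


Affine points = {(0, 10), (0, 13), (4, 1), (4, 22), (5, 2), (5, 21), (9, 10), (9, 13), (13, 5), (13, 18), (14, 10), (14, 13), (15, 11), (15, 12), (16, 5), (16, 18), (17, 5), (17, 18), (18, 9), (18, 14), (21, 1), (21, 22)}; affine count = 22; |E(F_23)| = 23.

Discriminant check: Δ ∝ 4a³ + 27b² = 4·11³ + 27·8² = 4·1331 + 27·64 ≡ 14 (mod 23). Nonzero ⇒ E is nonsingular.
For each x ∈ F_23, compute rhs = x³ + 11·x + 8 mod 23, then count y ∈ F_23 with y² ≡ rhs.
  x = 0: rhs = 8, matching y values: 10, 13 (2 points).
  x = 1: rhs = 20, matching y values: none (0 points).
  x = 2: rhs = 15, matching y values: none (0 points).
  x = 3: rhs = 22, matching y values: none (0 points).
  x = 4: rhs = 1, matching y values: 1, 22 (2 points).
  x = 5: rhs = 4, matching y values: 2, 21 (2 points).
  x = 6: rhs = 14, matching y values: none (0 points).
  x = 7: rhs = 14, matching y values: none (0 points).
  x = 8: rhs = 10, matching y values: none (0 points).
  x = 9: rhs = 8, matching y values: 10, 13 (2 points).
  x = 10: rhs = 14, matching y values: none (0 points).
  x = 11: rhs = 11, matching y values: none (0 points).
  x = 12: rhs = 5, matching y values: none (0 points).
  x = 13: rhs = 2, matching y values: 5, 18 (2 points).
  x = 14: rhs = 8, matching y values: 10, 13 (2 points).
  x = 15: rhs = 6, matching y values: 11, 12 (2 points).
  x = 16: rhs = 2, matching y values: 5, 18 (2 points).
  x = 17: rhs = 2, matching y values: 5, 18 (2 points).
  x = 18: rhs = 12, matching y values: 9, 14 (2 points).
  x = 19: rhs = 15, matching y values: none (0 points).
  x = 20: rhs = 17, matching y values: none (0 points).
  x = 21: rhs = 1, matching y values: 1, 22 (2 points).
  x = 22: rhs = 19, matching y values: none (0 points).
Total affine count: 22.
Full point count |E(F_23)| = 22 + 1 = 23.
Hasse bound: |23 − (23+1)| = |-1| = 1 ≤ 2√23 ≈ 9.5917 ✓.


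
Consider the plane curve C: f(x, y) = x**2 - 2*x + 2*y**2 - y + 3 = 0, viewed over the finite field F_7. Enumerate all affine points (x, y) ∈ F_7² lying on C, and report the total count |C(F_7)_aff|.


Affine F_7-points: {(3, 1), (3, 3), (4, 5), (4, 6), (5, 5), (5, 6), (6, 1), (6, 3)}; count = 8.

For each of the 49 pairs (x, y) ∈ F_7², evaluate f(x, y) mod 7. Record the zeros.
  x = 0: [0↦3, 1↦4, 2↦2, 3↦4, 4↦3, 5↦6, 6↦6]  zeros at y ∈ ∅
  x = 1: [0↦2, 1↦3, 2↦1, 3↦3, 4↦2, 5↦5, 6↦5]  zeros at y ∈ ∅
  x = 2: [0↦3, 1↦4, 2↦2, 3↦4, 4↦3, 5↦6, 6↦6]  zeros at y ∈ ∅
  x = 3: [0↦6, 1↦0, 2↦5, 3↦0, 4↦6, 5↦2, 6↦2]  zeros at y ∈ {1, 3}
  x = 4: [0↦4, 1↦5, 2↦3, 3↦5, 4↦4, 5↦0, 6↦0]  zeros at y ∈ {5, 6}
  x = 5: [0↦4, 1↦5, 2↦3, 3↦5, 4↦4, 5↦0, 6↦0]  zeros at y ∈ {5, 6}
  x = 6: [0↦6, 1↦0, 2↦5, 3↦0, 4↦6, 5↦2, 6↦2]  zeros at y ∈ {1, 3}
Collecting zeros: affine points = {(3, 1), (3, 3), (4, 5), (4, 6), (5, 5), (5, 6), (6, 1), (6, 3)}.
Total count |C(F_7)_aff| = 8.


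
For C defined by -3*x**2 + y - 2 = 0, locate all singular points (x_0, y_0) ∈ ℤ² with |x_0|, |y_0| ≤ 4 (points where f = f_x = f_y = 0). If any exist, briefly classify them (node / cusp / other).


No singular points in the scanned grid; C is smooth there.

Compute partial derivatives:
  f_x = -6*x.
  f_y = 1.
f_y = 1 is a nonzero constant, so f_y never vanishes: no point (x, y) can satisfy f = f_x = f_y = 0. In particular no (x, y) ∈ {−4, ..., 4}² is singular; the curve is smooth.


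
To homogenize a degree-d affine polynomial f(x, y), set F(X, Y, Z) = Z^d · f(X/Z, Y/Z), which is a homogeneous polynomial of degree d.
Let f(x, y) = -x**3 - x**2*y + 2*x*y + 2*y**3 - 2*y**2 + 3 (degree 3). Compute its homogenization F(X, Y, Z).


F(X, Y, Z) = -X**3 - X**2*Y + 2*X*Y*Z + 2*Y**3 - 2*Y**2*Z + 3*Z**3

deg(f) = 3.
Substitute x = X/Z, y = Y/Z into f, then multiply by Z^3.
  monomial -1·x^3·y^0 ↦ -1·X^3·Y^0·Z^0.
  monomial -1·x^2·y^1 ↦ -1·X^2·Y^1·Z^0.
  monomial 2·x^1·y^1 ↦ 2·X^1·Y^1·Z^1.
  monomial 2·x^0·y^3 ↦ 2·X^0·Y^3·Z^0.
  monomial -2·x^0·y^2 ↦ -2·X^0·Y^2·Z^1.
  monomial 3·x^0·y^0 ↦ 3·X^0·Y^0·Z^3.
Collecting: F(X, Y, Z) = -X**3 - X**2*Y + 2*X*Y*Z + 2*Y**3 - 2*Y**2*Z + 3*Z**3.


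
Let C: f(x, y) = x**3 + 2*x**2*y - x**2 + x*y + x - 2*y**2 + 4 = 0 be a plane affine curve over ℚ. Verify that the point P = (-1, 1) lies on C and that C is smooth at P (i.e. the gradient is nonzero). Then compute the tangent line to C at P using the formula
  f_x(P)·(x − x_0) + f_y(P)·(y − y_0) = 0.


Tangent line at P: 3*x - 3*y + 6 = 0.

Step 1: f(-1, 1) = 0, so P lies on C.
Step 2: partial derivatives
  f_x(x, y) = 3*x**2 + 4*x*y - 2*x + y + 1, f_y(x, y) = 2*x**2 + x - 4*y.
  f_x(P) = 3, f_y(P) = -3 (gradient nonzero, so P is smooth).
Step 3: tangent line at P: 3·(x − -1) + -3·(y − 1) = 0.
Expanding: 3*x - 3*y + 6 = 0.


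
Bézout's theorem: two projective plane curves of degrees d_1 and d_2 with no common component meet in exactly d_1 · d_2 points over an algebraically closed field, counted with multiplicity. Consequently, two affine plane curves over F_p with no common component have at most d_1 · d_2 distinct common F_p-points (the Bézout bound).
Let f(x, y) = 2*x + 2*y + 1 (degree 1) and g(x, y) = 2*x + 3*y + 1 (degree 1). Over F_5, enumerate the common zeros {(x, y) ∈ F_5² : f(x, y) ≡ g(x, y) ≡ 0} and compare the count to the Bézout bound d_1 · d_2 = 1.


Common zeros: {(2, 0)}; count = 1; Bézout bound = 1.

deg(f) = 1, deg(g) = 1, so Bézout bound = 1.
Scan x ∈ F_5. For each x, list the y ∈ F_5 with f(x, y) ≡ 0 and those with g(x, y) ≡ 0 (mod 5); the common zeros in that column are the intersection.
  x = 0: f ≡ 0 at y ∈ {2}; g ≡ 0 at y ∈ {3}; common: ∅.
  x = 1: f ≡ 0 at y ∈ {1}; g ≡ 0 at y ∈ {4}; common: ∅.
  x = 2: f ≡ 0 at y ∈ {0}; g ≡ 0 at y ∈ {0}; common: {0}.
  x = 3: f ≡ 0 at y ∈ {4}; g ≡ 0 at y ∈ {1}; common: ∅.
  x = 4: f ≡ 0 at y ∈ {3}; g ≡ 0 at y ∈ {2}; common: ∅.
Collecting: common zeros = {(2, 0)}, so the count is 1.
Comparison with the Bézout bound: 1 ≤ 1 = deg(f)·deg(g), as expected for curves with no common component (the bound is attained).


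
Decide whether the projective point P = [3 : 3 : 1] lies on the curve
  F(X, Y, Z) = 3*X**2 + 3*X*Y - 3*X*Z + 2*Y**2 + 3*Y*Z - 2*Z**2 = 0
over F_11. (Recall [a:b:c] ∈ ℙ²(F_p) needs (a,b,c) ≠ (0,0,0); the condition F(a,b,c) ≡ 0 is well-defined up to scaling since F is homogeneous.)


F(3,3,1) ≡ 4 (mod 11); P is NOT on the curve.

Evaluate F(3, 3, 1) term-by-term (mod 11).
  3*X**2 ↦ 3·9·1·1 = 27
  3*X*Y ↦ 3·3·3·1 = 27
  -3*X*Z ↦ -3·3·1·1 = -9
  2*Y**2 ↦ 2·1·9·1 = 18
  3*Y*Z ↦ 3·1·3·1 = 9
  -2*Z**2 ↦ -2·1·1·1 = -2
Sum: F(3, 3, 1) = (27) + (27) + (-9) + (18) + (9) + (-2) = 70.
Reducing mod 11: 70 ≡ 4 (mod 11).
Since F(a, b, c) ≡ 4 ≠ 0 (mod 11), P does NOT lie on the curve.


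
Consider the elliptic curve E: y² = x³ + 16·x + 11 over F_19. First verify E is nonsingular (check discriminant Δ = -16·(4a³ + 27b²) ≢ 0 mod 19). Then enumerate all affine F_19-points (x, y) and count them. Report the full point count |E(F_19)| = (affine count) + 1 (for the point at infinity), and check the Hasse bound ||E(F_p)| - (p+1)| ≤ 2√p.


Affine points = {(0, 7), (0, 12), (1, 3), (1, 16), (4, 5), (4, 14), (5, 8), (5, 11), (6, 0), (8, 9), (8, 10), (11, 6), (11, 13), (15, 4), (15, 15), (17, 3), (17, 16)}; affine count = 17; |E(F_19)| = 18.

Discriminant check: Δ ∝ 4a³ + 27b² = 4·16³ + 27·11² = 4·4096 + 27·121 ≡ 5 (mod 19). Nonzero ⇒ E is nonsingular.
For each x ∈ F_19, compute rhs = x³ + 16·x + 11 mod 19, then count y ∈ F_19 with y² ≡ rhs.
  x = 0: rhs = 11, matching y values: 7, 12 (2 points).
  x = 1: rhs = 9, matching y values: 3, 16 (2 points).
  x = 2: rhs = 13, matching y values: none (0 points).
  x = 3: rhs = 10, matching y values: none (0 points).
  x = 4: rhs = 6, matching y values: 5, 14 (2 points).
  x = 5: rhs = 7, matching y values: 8, 11 (2 points).
  x = 6: rhs = 0, matching y values: 0 (1 points).
  x = 7: rhs = 10, matching y values: none (0 points).
  x = 8: rhs = 5, matching y values: 9, 10 (2 points).
  x = 9: rhs = 10, matching y values: none (0 points).
  x = 10: rhs = 12, matching y values: none (0 points).
  x = 11: rhs = 17, matching y values: 6, 13 (2 points).
  x = 12: rhs = 12, matching y values: none (0 points).
  x = 13: rhs = 3, matching y values: none (0 points).
  x = 14: rhs = 15, matching y values: none (0 points).
  x = 15: rhs = 16, matching y values: 4, 15 (2 points).
  x = 16: rhs = 12, matching y values: none (0 points).
  x = 17: rhs = 9, matching y values: 3, 16 (2 points).
  x = 18: rhs = 13, matching y values: none (0 points).
Total affine count: 17.
Full point count |E(F_19)| = 17 + 1 = 18.
Hasse bound: |18 − (19+1)| = |-2| = 2 ≤ 2√19 ≈ 8.7178 ✓.
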